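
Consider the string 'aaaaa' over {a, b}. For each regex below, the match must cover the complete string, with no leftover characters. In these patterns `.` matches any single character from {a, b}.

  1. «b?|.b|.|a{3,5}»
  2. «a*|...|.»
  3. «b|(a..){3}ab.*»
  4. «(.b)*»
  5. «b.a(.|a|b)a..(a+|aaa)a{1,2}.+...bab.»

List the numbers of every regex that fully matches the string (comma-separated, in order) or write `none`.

1, 2

1 → match
2 → match
3 → no match
4 → no match
5 → no match — must start with 'b'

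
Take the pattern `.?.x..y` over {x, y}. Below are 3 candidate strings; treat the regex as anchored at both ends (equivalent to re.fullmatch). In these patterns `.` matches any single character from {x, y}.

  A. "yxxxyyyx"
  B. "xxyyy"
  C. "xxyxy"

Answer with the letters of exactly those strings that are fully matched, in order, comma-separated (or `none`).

A → no match — must end with "y"
B → match
C → match

B, C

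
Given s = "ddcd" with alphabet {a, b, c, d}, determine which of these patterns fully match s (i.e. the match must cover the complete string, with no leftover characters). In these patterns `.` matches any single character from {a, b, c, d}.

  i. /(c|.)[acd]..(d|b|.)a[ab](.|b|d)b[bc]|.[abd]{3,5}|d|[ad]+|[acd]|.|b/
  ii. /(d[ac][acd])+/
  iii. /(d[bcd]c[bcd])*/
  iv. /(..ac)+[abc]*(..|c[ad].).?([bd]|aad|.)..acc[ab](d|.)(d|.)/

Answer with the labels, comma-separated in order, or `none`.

iii

i → no match
ii → no match
iii → match
iv → no match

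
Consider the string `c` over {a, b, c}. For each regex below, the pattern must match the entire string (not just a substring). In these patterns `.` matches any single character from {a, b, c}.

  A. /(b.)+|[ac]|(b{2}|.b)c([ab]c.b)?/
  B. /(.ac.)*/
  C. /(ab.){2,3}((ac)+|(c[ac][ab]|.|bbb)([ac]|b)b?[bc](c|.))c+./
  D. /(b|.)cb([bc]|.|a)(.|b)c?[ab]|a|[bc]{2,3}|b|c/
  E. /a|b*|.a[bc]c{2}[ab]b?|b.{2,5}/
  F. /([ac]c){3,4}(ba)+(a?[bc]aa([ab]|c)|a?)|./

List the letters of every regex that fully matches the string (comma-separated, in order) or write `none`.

A, D, F

A → match
B → no match
C → no match — must start with `ab`
D → match
E → no match
F → match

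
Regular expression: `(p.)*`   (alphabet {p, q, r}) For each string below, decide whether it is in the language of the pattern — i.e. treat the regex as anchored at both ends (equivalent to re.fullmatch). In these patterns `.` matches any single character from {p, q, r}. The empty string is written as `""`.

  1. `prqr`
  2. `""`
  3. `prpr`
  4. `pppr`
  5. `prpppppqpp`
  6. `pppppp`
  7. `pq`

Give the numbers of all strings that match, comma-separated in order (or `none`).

1 → no match
2 → match
3 → match
4 → match
5 → match
6 → match
7 → match

2, 3, 4, 5, 6, 7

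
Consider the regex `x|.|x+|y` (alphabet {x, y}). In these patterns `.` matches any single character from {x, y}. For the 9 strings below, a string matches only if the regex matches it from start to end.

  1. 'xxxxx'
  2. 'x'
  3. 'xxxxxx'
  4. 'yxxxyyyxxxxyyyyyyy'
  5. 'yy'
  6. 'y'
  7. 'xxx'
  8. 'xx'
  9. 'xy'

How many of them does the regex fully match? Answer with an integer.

6

1 → match
2 → match
3 → match
4 → no match
5 → no match
6 → match
7 → match
8 → match
9 → no match
Total matched: 6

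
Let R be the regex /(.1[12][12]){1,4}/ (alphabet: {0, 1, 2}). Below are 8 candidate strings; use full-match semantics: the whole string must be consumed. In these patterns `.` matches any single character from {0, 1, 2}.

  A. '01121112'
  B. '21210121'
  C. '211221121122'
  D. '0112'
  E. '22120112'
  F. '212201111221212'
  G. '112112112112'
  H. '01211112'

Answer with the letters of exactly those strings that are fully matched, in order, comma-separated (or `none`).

A → match
B → match
C → match
D → match
E → no match
F → no match
G → no match
H → match

A, B, C, D, H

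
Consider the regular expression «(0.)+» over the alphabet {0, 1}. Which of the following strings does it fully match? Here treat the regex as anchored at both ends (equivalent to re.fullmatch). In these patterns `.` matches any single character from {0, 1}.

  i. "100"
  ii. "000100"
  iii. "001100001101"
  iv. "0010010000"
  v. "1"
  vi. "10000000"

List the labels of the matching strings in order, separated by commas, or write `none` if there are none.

i → no match — must start with "0"
ii → match
iii → no match
iv → no match
v → no match — must start with "0"
vi → no match — must start with "0"

ii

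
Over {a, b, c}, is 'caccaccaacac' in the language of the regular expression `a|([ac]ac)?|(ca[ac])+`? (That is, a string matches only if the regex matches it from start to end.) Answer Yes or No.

Yes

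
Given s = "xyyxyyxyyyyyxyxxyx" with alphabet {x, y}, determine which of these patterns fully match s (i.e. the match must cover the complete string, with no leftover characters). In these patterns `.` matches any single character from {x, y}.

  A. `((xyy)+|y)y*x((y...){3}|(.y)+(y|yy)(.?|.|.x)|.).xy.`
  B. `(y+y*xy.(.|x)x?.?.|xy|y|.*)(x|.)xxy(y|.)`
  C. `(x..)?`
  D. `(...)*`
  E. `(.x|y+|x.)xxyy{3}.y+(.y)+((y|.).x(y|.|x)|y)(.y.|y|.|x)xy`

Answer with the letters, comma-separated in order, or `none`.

A → match
B → match
C → no match
D → match
E → no match — must end with "xy"

A, B, D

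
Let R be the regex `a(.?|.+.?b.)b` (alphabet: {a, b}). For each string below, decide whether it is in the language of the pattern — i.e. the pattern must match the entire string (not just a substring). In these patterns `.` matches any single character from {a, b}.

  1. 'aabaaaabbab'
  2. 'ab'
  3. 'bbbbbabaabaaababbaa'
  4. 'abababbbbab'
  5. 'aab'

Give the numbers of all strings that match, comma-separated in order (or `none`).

1, 2, 4, 5

1 → match
2 → match
3 → no match — must start with 'a'
4 → match
5 → match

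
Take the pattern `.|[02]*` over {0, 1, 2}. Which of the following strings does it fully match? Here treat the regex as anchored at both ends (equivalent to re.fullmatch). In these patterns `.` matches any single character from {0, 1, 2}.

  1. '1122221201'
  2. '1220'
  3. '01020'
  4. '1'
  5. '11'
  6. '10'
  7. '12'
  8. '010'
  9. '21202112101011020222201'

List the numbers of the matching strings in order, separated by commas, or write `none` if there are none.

4

1. '1122221201' → no match
2. '1220' → no match
3. '01020' → no match
4. '1' → match
5. '11' → no match
6. '10' → no match
7. '12' → no match
8. '010' → no match
9 → no match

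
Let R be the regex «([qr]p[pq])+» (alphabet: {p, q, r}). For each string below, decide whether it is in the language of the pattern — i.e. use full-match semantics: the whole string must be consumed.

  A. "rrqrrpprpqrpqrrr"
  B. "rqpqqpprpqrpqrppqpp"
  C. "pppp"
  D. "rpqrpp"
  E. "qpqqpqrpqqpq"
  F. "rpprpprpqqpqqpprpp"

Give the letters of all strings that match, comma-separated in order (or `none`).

A → no match
B → no match
C → no match
D → match
E → match
F → match

D, E, F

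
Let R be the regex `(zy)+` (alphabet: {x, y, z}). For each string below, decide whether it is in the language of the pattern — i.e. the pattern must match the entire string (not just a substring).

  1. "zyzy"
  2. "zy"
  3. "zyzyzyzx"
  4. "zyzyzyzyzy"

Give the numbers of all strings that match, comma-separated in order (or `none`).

1 → match
2 → match
3 → no match — must end with "zy"
4 → match

1, 2, 4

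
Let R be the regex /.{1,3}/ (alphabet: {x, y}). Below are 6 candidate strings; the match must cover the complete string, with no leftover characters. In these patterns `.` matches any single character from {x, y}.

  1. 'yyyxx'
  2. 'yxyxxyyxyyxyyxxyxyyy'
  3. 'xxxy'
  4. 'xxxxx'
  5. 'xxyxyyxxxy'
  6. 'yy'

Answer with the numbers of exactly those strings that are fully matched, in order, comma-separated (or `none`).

1 → no match
2 → no match
3 → no match
4 → no match
5 → no match
6 → match

6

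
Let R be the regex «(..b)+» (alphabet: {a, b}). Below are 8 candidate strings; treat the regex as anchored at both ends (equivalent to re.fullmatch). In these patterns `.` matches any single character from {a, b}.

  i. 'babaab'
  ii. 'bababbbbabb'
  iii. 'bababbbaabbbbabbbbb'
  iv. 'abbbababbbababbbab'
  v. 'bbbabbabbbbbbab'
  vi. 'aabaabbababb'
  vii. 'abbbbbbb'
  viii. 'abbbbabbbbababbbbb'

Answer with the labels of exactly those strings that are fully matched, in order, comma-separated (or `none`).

i → match
ii → no match
iii → no match
iv → match
v → match
vi → match
vii → no match
viii → no match

i, iv, v, vi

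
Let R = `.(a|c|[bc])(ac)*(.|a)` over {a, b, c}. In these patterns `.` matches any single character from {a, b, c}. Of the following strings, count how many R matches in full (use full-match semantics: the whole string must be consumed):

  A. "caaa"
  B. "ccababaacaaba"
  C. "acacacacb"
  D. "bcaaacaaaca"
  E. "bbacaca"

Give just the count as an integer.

2

A → no match
B → no match
C → match
D → no match
E → match
Total matched: 2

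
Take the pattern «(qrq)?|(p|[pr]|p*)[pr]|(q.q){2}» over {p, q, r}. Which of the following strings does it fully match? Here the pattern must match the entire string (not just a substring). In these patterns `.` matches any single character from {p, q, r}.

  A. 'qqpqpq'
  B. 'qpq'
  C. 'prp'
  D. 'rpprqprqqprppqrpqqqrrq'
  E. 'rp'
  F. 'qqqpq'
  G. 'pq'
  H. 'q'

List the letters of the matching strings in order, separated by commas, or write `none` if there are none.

A. 'qqpqpq' → no match
B. 'qpq' → no match
C. 'prp' → no match
D → no match
E. 'rp' → match
F. 'qqqpq' → no match
G. 'pq' → no match
H. 'q' → no match

E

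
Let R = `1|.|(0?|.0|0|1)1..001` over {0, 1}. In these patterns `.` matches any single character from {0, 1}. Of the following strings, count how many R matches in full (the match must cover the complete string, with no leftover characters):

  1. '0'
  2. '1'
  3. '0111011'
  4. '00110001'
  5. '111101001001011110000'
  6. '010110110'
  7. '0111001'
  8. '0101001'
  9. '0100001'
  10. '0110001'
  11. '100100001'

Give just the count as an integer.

1 → match
2 → match
3 → no match
4 → match
5 → no match
6 → no match
7 → match
8 → match
9 → match
10 → match
11 → no match
Total matched: 7

7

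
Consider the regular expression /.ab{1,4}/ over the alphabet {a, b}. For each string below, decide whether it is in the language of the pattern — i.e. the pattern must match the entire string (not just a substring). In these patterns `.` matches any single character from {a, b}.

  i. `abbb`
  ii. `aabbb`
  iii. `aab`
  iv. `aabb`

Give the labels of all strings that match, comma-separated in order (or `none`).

i → no match
ii → match
iii → match
iv → match

ii, iii, iv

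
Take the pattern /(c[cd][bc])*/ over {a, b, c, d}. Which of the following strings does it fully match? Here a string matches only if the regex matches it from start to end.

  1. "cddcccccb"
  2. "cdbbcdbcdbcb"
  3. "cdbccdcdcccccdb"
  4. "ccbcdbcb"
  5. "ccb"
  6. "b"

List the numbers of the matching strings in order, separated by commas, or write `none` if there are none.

5

1 → no match
2 → no match
3 → no match
4 → no match
5 → match
6 → no match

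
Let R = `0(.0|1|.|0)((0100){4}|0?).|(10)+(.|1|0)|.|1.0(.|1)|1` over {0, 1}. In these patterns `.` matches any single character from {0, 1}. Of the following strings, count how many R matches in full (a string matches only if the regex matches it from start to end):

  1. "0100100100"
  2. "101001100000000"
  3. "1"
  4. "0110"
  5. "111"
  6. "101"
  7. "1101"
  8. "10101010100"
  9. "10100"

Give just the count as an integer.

1 → no match
2 → no match
3 → match
4 → no match
5 → no match
6 → match
7 → match
8 → match
9 → match
Total matched: 5

5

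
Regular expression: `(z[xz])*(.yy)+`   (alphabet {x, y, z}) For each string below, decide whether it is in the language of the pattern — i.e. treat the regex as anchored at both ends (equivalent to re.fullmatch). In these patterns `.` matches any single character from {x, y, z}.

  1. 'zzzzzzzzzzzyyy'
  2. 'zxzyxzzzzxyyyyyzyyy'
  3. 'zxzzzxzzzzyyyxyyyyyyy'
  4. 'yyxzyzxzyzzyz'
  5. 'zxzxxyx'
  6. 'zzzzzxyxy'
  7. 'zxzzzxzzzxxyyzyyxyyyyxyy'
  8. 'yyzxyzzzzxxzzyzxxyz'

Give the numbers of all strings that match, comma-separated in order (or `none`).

1 → no match
2 → no match
3 → no match
4 → no match — must end with 'yy'
5 → no match — must end with 'yy'
6 → no match — must end with 'yy'
7 → no match
8 → no match — must end with 'yy'

none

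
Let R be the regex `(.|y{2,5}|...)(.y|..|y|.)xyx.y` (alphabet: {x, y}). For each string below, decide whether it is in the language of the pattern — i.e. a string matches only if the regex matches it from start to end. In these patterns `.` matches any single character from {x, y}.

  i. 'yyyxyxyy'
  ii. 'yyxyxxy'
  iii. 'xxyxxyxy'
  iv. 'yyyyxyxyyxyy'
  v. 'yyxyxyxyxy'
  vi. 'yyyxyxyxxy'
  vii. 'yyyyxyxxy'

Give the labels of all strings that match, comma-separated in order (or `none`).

i, ii, vi, vii

i. 'yyyxyxyy' → match
ii. 'yyxyxxy' → match
iii. 'xxyxxyxy' → no match
iv. 'yyyyxyxyyxyy' → no match
v. 'yyxyxyxyxy' → no match
vi. 'yyyxyxyxxy' → match
vii. 'yyyyxyxxy' → match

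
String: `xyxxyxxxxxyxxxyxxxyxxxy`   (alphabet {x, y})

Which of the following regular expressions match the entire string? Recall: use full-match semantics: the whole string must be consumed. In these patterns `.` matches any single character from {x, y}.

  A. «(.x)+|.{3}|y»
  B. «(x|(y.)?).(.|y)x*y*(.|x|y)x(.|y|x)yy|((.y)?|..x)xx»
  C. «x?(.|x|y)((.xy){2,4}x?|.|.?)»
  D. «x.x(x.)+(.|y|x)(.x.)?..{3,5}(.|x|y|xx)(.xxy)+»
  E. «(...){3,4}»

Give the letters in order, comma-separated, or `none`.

A → no match
B → no match
C → no match
D → match
E → no match

D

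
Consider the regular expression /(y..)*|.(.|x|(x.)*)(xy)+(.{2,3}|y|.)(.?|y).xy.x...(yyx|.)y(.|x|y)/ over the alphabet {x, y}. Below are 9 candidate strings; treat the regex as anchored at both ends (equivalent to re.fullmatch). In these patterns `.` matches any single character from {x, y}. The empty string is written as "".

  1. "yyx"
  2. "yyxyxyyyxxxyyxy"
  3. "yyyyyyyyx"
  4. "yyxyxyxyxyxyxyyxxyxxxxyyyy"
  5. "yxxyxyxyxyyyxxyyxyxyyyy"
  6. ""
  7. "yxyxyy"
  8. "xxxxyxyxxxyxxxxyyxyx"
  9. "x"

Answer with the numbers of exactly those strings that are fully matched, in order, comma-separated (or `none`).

1 → match
2 → no match
3 → match
4 → match
5 → match
6 → match
7 → no match
8 → no match
9 → no match

1, 3, 4, 5, 6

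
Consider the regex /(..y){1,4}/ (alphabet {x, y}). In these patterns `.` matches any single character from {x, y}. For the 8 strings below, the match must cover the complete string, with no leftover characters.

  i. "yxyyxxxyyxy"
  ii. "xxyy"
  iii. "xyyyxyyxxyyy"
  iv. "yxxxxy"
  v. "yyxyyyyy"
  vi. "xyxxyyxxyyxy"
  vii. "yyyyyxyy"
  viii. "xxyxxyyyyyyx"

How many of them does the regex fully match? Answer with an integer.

0

i. "yxyyxxxyyxy" → no match
ii. "xxyy" → no match
iii. "xyyyxyyxxyyy" → no match
iv. "yxxxxy" → no match
v. "yyxyyyyy" → no match
vi. "xyxxyyxxyyxy" → no match
vii. "yyyyyxyy" → no match
viii. "xxyxxyyyyyyx" → no match — must end with "y"
Total matched: 0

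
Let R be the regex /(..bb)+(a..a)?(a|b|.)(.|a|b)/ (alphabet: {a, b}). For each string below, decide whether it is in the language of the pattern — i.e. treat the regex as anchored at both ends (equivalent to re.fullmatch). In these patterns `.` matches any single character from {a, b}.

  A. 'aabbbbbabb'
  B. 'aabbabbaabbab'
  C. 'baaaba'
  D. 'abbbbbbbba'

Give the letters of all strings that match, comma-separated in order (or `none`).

D

A → no match
B → no match
C → no match
D → match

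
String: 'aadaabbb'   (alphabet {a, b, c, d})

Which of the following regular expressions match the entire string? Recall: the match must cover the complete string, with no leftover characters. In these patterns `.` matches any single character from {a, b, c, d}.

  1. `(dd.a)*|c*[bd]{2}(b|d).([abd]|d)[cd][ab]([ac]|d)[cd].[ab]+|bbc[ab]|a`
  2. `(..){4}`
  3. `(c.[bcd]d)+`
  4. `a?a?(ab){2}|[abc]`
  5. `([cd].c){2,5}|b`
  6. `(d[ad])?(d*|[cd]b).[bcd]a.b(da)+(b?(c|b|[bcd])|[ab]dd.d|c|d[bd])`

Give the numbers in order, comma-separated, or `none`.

1 → no match
2 → match
3 → no match — must start with 'c'
4 → no match
5 → no match
6 → no match

2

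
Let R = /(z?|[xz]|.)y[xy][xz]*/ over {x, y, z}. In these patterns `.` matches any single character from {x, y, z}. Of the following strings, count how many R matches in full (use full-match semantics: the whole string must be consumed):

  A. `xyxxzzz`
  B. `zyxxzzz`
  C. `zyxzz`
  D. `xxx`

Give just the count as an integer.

3

A → match
B → match
C → match
D → no match
Total matched: 3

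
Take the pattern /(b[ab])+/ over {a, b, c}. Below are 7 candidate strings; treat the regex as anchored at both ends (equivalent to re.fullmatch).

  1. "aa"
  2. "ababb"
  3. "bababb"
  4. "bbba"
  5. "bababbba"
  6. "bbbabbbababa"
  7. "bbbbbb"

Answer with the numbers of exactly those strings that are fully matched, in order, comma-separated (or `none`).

3, 4, 5, 6, 7

1 → no match — must start with "b"
2 → no match — must start with "b"
3 → match
4 → match
5 → match
6 → match
7 → match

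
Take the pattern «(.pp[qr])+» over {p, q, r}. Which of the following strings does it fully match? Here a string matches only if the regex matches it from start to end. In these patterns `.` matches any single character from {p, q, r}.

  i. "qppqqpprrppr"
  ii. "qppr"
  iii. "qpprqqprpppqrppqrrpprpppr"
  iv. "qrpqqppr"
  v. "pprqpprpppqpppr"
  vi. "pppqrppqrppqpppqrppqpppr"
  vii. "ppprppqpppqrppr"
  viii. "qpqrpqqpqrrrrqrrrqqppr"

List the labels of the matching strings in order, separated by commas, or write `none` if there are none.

i, ii, vi

i → match
ii → match
iii → no match
iv → no match
v → no match
vi → match
vii → no match
viii → no match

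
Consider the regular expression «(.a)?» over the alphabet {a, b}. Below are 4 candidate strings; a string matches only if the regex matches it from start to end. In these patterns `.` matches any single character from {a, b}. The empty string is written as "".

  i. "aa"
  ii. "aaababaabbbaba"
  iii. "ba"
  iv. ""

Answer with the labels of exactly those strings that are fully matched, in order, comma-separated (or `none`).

i, iii, iv

i → match
ii → no match
iii → match
iv → match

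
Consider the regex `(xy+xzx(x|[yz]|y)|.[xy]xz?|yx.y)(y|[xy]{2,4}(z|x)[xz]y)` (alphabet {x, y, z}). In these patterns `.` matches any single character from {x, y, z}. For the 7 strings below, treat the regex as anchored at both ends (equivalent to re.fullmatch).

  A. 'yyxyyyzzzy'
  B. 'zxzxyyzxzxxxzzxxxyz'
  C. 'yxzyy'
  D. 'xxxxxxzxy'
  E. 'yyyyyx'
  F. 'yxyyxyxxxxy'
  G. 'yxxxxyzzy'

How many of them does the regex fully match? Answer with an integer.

A → no match
B → no match — must end with 'y'
C → match
D → match
E → no match — must end with 'y'
F → match
G → match
Total matched: 4

4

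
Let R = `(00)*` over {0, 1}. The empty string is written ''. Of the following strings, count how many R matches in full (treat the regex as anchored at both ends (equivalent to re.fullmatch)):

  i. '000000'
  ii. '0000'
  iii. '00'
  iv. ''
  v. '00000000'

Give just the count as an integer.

i. '000000' → match
ii. '0000' → match
iii. '00' → match
iv. '' → match
v. '00000000' → match
Total matched: 5

5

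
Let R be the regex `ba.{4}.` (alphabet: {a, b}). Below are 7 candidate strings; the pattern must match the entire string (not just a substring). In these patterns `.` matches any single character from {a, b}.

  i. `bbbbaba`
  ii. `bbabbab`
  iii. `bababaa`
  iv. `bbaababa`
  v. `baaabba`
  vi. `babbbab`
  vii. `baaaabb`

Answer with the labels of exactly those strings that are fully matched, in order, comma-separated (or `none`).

i → no match — must start with `ba`
ii → no match — must start with `ba`
iii → match
iv → no match — must start with `ba`
v → match
vi → match
vii → match

iii, v, vi, vii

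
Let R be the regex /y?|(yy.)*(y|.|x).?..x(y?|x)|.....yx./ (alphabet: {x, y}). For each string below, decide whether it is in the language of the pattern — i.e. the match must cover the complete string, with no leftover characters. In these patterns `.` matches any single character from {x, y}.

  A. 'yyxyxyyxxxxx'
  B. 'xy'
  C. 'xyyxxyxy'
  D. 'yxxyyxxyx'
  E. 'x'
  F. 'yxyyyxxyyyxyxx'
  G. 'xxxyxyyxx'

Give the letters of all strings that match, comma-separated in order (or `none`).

A → no match
B → no match
C → match
D → no match
E → no match
F → no match
G → no match

C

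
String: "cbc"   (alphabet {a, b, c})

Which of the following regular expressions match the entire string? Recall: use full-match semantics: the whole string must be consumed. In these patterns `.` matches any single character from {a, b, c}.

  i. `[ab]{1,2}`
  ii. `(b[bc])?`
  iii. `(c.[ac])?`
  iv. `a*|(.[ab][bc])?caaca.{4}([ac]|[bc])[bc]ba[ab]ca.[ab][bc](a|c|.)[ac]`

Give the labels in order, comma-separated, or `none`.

i → no match
ii → no match
iii → match
iv → no match

iii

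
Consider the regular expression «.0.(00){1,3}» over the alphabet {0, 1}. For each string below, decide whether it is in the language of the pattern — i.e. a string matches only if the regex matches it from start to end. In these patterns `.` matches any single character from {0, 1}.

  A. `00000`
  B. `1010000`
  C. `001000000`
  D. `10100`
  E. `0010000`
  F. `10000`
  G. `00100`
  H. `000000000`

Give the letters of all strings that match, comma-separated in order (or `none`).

A. `00000` → match
B. `1010000` → match
C. `001000000` → match
D. `10100` → match
E. `0010000` → match
F. `10000` → match
G. `00100` → match
H. `000000000` → match

A, B, C, D, E, F, G, H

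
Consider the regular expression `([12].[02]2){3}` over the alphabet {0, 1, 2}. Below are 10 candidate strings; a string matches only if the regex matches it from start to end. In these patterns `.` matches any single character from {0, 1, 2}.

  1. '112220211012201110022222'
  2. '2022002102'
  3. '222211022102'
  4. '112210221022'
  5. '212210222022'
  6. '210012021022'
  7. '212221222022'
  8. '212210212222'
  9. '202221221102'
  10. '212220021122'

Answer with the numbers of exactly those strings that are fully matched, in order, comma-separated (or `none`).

1 → no match
2 → no match
3 → match
4 → match
5 → match
6 → no match
7 → match
8 → no match
9 → match
10 → match

3, 4, 5, 7, 9, 10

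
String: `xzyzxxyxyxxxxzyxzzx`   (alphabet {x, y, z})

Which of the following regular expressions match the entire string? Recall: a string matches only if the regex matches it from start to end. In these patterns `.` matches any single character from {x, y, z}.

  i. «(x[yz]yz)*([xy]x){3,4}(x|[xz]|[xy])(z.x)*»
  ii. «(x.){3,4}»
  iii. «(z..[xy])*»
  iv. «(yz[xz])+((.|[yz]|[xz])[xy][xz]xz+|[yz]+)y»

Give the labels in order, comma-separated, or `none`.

i

i → match
ii → no match
iii → no match
iv → no match — must start with `yz`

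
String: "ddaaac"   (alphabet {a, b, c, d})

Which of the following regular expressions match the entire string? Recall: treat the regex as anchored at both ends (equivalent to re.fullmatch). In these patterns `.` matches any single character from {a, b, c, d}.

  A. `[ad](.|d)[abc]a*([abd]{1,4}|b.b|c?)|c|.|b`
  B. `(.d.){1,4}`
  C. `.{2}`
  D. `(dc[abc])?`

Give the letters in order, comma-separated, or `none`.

A

A → match
B → no match
C → no match
D → no match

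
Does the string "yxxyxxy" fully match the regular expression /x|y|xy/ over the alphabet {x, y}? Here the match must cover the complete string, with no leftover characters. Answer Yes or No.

No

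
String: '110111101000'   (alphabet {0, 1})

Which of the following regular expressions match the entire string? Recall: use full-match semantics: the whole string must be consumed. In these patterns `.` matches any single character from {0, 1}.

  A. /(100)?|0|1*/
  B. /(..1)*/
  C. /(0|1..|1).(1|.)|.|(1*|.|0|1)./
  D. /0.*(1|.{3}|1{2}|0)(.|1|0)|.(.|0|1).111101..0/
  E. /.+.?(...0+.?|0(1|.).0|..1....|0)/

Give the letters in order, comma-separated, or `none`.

A → no match
B → no match
C → no match
D → match
E → match

D, E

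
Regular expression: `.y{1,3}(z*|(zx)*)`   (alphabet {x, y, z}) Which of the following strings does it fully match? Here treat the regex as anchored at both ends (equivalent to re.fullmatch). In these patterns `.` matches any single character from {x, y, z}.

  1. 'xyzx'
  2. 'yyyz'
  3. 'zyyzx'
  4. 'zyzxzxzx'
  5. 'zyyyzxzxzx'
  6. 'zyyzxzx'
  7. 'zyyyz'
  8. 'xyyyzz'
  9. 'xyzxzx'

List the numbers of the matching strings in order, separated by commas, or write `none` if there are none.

1, 2, 3, 4, 5, 6, 7, 8, 9

1 → match
2 → match
3 → match
4 → match
5 → match
6 → match
7 → match
8 → match
9 → match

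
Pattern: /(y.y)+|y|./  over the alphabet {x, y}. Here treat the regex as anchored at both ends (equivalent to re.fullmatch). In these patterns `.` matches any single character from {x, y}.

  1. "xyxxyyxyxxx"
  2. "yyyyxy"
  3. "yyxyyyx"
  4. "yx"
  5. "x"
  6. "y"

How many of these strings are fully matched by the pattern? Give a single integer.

3

1 → no match
2 → match
3 → no match
4 → no match
5 → match
6 → match
Total matched: 3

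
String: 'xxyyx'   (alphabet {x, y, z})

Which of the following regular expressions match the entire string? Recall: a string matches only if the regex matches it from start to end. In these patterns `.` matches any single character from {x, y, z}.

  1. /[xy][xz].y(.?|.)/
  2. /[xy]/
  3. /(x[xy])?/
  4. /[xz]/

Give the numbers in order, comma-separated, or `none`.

1

1 → match
2 → no match
3 → no match
4 → no match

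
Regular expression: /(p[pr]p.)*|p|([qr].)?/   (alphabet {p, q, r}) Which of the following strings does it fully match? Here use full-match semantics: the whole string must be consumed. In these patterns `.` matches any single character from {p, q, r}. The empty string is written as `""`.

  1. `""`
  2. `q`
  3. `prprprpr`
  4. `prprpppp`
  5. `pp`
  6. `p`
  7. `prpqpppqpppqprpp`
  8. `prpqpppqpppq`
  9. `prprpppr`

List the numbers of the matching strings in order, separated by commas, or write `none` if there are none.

1, 3, 4, 6, 7, 8, 9

1 → match
2 → no match
3 → match
4 → match
5 → no match
6 → match
7 → match
8 → match
9 → match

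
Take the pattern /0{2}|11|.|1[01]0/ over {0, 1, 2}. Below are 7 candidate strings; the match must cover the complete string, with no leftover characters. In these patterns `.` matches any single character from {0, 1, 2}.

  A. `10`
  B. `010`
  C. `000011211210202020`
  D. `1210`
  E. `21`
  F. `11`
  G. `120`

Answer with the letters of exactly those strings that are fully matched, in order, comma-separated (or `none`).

F

A → no match
B → no match
C → no match
D → no match
E → no match
F → match
G → no match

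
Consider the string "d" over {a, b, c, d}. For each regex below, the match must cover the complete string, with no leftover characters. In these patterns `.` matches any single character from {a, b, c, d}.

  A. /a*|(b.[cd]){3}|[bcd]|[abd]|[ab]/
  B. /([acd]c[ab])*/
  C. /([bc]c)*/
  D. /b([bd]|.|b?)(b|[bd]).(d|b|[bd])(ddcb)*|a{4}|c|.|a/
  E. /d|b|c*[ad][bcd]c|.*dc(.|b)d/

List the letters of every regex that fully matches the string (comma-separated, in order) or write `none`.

A, D, E

A → match
B → no match
C → no match
D → match
E → match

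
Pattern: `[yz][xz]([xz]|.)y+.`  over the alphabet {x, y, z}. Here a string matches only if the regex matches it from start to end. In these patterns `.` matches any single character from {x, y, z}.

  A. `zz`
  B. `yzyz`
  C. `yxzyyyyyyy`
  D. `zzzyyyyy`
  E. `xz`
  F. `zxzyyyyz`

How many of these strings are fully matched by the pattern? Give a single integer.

A. `zz` → no match
B. `yzyz` → no match
C. `yxzyyyyyyy` → match
D. `zzzyyyyy` → match
E. `xz` → no match
F. `zxzyyyyz` → match
Total matched: 3

3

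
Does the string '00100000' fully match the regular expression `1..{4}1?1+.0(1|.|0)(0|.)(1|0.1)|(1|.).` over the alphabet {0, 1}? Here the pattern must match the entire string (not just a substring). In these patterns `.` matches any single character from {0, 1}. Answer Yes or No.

No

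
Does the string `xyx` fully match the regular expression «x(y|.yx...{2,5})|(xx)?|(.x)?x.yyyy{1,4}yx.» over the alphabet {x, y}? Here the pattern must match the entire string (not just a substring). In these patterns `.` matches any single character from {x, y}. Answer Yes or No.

No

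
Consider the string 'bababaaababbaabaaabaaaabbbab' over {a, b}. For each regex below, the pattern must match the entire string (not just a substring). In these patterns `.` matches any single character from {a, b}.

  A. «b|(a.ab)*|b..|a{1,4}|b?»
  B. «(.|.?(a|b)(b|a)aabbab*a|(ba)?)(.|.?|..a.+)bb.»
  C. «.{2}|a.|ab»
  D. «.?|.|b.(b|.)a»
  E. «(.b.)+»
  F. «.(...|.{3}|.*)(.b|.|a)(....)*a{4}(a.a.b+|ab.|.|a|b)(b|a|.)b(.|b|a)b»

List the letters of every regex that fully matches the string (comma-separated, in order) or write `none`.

F

A → no match
B → no match
C → no match
D → no match
E → no match
F → match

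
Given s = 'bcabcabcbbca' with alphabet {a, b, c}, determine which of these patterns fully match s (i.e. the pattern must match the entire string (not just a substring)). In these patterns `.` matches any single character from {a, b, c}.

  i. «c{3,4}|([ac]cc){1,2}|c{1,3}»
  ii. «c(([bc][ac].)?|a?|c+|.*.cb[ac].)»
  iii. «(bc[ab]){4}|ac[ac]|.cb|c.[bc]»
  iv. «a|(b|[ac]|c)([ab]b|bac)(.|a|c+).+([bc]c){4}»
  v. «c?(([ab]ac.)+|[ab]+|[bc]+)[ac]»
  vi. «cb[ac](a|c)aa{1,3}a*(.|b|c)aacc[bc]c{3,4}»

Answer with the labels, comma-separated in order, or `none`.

iii

i → no match
ii → no match — must start with 'c'
iii → match
iv → no match
v → no match
vi → no match — must start with 'cb'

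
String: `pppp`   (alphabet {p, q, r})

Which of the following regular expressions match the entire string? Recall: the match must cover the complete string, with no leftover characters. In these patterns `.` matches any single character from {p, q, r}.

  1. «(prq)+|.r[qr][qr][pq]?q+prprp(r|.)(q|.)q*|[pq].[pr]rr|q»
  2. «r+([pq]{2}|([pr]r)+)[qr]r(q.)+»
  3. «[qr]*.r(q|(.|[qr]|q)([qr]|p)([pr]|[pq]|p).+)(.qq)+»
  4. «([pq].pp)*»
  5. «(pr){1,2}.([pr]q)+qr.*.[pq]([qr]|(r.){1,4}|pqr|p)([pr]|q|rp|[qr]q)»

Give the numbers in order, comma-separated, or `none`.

4

1 → no match
2 → no match — must start with `r`
3 → no match — must end with `qq`
4 → match
5 → no match — must start with `pr`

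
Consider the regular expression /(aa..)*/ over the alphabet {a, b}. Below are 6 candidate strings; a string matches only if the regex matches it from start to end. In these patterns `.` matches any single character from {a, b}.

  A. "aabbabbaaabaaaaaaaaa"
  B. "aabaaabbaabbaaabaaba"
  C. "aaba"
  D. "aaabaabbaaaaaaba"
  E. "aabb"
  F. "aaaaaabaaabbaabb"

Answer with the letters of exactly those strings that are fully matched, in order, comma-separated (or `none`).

A → no match
B → match
C → match
D → match
E → match
F → match

B, C, D, E, F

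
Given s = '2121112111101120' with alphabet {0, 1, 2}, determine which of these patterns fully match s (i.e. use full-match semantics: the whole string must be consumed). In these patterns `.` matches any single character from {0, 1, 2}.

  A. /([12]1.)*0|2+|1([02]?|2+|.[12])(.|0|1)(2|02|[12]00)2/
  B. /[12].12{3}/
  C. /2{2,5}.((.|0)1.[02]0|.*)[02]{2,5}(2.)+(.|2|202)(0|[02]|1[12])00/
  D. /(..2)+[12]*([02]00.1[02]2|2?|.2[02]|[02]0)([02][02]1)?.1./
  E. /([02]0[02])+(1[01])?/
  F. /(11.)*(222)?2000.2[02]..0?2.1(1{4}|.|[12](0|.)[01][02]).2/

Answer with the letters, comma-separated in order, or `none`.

A

A → match
B → no match — must end with '2'
C → no match — must end with '00'
D → no match
E → no match
F → no match — must end with '2'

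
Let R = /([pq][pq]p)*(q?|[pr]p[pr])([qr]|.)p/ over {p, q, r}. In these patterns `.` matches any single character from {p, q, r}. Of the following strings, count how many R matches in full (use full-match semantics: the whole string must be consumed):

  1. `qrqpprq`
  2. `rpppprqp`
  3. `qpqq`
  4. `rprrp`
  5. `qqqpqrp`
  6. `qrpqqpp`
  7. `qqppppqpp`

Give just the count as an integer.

1. `qrqpprq` → no match — must end with `p`
2. `rpppprqp` → no match
3. `qpqq` → no match — must end with `p`
4. `rprrp` → match
5. `qqqpqrp` → no match
6. `qrpqqpp` → no match
7. `qqppppqpp` → match
Total matched: 2

2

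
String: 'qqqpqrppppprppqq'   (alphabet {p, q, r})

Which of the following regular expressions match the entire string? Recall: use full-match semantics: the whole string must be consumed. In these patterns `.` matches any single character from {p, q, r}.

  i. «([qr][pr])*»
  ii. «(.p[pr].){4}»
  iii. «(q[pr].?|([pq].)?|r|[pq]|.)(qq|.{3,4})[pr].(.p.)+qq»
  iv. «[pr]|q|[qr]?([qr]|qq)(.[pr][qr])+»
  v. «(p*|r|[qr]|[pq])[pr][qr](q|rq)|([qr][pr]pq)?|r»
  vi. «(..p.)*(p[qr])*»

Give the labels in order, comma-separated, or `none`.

iii

i → no match
ii → no match
iii → match
iv → no match
v → no match
vi → no match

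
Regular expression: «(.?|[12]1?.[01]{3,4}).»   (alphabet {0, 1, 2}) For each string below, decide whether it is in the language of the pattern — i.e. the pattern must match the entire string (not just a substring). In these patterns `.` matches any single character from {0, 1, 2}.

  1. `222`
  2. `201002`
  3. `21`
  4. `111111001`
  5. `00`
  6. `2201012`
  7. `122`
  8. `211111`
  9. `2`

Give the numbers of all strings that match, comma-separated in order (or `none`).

1 → no match
2 → match
3 → match
4 → no match
5 → match
6 → match
7 → no match
8 → match
9 → match

2, 3, 5, 6, 8, 9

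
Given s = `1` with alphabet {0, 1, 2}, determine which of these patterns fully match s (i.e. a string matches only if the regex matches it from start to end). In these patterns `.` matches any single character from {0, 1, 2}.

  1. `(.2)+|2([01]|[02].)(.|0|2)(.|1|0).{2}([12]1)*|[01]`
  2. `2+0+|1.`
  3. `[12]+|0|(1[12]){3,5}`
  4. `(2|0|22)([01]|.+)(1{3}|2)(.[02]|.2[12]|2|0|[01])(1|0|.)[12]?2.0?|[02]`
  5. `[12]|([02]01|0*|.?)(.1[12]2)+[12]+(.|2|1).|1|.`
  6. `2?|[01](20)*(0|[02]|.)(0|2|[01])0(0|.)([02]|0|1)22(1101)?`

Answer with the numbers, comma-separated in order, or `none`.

1, 3, 5

1 → match
2 → no match
3 → match
4 → no match
5 → match
6 → no match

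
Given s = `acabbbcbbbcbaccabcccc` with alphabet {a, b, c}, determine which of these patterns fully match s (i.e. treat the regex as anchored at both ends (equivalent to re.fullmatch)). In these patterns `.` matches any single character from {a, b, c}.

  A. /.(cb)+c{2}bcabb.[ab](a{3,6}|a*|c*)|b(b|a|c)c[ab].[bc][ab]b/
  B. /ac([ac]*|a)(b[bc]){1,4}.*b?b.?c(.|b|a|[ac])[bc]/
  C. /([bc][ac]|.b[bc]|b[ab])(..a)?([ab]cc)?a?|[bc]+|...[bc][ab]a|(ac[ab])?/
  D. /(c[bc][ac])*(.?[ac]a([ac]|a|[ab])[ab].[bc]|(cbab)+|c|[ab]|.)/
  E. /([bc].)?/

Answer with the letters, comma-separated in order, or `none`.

B

A → no match
B → match
C → no match
D → no match
E → no match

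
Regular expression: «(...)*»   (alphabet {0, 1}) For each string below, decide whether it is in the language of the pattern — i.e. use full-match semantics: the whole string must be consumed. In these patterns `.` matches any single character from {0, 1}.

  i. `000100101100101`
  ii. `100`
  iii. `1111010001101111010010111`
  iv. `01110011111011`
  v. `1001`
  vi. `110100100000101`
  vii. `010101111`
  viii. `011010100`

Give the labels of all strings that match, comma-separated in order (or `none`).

i, ii, vi, vii, viii

i → match
ii → match
iii → no match
iv → no match
v → no match
vi → match
vii → match
viii → match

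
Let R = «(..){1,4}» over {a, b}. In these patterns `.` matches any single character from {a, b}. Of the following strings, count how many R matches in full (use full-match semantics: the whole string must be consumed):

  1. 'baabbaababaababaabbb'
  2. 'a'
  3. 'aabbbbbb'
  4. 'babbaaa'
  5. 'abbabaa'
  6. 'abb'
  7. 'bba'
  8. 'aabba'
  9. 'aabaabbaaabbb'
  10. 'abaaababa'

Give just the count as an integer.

1 → no match
2. 'a' → no match
3. 'aabbbbbb' → match
4. 'babbaaa' → no match
5. 'abbabaa' → no match
6. 'abb' → no match
7. 'bba' → no match
8. 'aabba' → no match
9 → no match
10. 'abaaababa' → no match
Total matched: 1

1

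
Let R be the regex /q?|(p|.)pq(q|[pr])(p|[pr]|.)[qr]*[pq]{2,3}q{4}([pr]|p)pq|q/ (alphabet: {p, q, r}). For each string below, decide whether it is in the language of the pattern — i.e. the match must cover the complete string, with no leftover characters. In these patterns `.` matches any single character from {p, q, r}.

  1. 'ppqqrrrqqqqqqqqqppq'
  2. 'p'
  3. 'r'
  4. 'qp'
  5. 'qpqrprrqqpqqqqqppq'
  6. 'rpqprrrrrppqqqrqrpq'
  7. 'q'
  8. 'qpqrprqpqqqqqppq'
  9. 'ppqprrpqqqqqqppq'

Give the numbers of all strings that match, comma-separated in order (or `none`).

1, 5, 7, 8, 9

1 → match
2 → no match
3 → no match
4 → no match
5 → match
6 → no match
7 → match
8 → match
9 → match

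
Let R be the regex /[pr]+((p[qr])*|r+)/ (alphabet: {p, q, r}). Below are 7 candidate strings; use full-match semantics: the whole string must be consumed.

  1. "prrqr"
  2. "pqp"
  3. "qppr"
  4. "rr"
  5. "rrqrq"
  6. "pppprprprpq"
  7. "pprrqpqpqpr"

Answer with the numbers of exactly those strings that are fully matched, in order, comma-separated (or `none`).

1 → no match
2 → no match
3 → no match
4 → match
5 → no match
6 → match
7 → no match

4, 6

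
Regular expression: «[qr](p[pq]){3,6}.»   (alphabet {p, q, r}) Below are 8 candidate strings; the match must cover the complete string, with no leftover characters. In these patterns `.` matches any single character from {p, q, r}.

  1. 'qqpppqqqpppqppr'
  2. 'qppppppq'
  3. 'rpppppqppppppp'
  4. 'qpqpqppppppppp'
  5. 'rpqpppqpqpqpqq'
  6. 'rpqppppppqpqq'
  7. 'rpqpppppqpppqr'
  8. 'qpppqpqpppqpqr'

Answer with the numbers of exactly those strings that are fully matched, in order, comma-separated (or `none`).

1 → no match
2 → match
3 → match
4 → match
5 → match
6 → no match
7 → match
8 → match

2, 3, 4, 5, 7, 8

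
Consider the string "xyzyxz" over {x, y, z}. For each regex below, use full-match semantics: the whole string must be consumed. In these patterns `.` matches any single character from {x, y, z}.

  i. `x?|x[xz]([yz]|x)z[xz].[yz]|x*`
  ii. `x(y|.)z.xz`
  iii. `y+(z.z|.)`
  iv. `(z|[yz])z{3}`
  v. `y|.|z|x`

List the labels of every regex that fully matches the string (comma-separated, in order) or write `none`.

ii

i → no match
ii → match
iii → no match — must start with "y"
iv → no match
v → no match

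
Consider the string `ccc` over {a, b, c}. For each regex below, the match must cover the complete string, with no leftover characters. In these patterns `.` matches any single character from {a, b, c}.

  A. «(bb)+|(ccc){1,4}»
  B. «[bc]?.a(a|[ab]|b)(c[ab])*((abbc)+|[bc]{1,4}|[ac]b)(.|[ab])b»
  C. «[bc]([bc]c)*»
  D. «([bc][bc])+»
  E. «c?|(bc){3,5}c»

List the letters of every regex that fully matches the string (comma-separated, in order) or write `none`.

A → match
B → no match — must end with `b`
C → match
D → no match
E → no match

A, C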